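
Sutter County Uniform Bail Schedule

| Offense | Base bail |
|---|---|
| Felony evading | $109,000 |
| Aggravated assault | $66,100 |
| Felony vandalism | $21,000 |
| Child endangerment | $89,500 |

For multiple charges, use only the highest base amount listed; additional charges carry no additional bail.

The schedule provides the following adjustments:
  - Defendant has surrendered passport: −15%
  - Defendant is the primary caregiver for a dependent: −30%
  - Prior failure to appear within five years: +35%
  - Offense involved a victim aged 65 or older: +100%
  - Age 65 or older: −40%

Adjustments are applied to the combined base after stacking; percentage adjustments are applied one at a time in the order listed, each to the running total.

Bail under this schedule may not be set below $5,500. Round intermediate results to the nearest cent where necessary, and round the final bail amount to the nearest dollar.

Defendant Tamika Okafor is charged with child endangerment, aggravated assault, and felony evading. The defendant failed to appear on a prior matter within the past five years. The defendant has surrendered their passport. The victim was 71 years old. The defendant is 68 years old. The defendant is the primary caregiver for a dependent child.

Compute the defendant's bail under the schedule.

Base amounts from the schedule: child endangerment $89,500; aggravated assault $66,100; felony evading $109,000.
Stacking rule: use the highest base only. Highest is felony evading at $109,000. Combined base = $109,000.
Defendant has surrendered passport (−15%): $109,000 × 0.85 = $92,650.
Defendant is the primary caregiver for a dependent (−30%): $92,650 × 0.7 = $64,855.
Prior failure to appear within five years (+35%): $64,855 × 1.35 = $87,554.25.
Offense involved a victim aged 65 or older (+100%): $87,554.25 × 2 = $175,108.50.
Age 65 or older (−40%): $175,108.50 × 0.6 = $105,065.10.
$105,065.10 is at or above the $5,500 minimum.
Rounded to the nearest dollar: $105,065.

$105,065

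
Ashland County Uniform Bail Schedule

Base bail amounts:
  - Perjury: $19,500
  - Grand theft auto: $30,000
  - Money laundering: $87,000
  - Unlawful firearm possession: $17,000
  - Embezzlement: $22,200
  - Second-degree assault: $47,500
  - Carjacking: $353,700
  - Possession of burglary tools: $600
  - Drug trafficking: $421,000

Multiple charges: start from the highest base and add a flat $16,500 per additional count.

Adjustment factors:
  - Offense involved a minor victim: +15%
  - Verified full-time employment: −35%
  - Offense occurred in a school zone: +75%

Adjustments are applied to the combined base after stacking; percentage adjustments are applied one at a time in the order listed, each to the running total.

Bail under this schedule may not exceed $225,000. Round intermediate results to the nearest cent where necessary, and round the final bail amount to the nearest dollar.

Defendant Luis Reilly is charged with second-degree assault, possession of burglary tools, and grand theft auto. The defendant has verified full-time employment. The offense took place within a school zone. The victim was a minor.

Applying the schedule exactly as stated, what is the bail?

$105,304

Base amounts from the schedule: second-degree assault $47,500; possession of burglary tools $600; grand theft auto $30,000.
Stacking rule: highest base plus $16,500 per additional charge. Highest is second-degree assault at $47,500; 2 additional charges → +$33,000. Combined base = $80,500.
Offense involved a minor victim (+15%): $80,500 × 1.15 = $92,575.
Verified full-time employment (−35%): $92,575 × 0.65 = $60,173.75.
Offense occurred in a school zone (+75%): $60,173.75 × 1.75 = $105,304.06.
$105,304.06 is within the $225,000 maximum.
Rounded to the nearest dollar: $105,304.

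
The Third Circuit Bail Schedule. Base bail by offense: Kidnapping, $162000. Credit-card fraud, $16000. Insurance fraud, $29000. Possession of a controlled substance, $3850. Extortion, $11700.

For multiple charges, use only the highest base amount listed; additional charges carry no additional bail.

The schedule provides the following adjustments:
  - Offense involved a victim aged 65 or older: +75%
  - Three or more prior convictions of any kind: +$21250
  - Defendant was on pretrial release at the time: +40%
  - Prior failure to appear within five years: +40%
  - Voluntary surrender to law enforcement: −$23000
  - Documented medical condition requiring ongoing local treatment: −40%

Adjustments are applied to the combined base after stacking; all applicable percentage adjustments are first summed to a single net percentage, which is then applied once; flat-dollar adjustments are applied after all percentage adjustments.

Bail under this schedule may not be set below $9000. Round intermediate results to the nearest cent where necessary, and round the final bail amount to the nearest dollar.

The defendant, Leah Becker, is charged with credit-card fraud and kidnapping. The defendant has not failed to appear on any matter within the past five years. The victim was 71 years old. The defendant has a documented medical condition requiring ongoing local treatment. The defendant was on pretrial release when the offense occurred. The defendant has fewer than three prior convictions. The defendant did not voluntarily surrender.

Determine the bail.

$283500

Base amounts from the schedule: credit-card fraud $16000; kidnapping $162000.
Stacking rule: use the highest base only. Highest is kidnapping at $162000. Combined base = $162000.
Net percentage adjustment: +75% +40% −40% = +75%. $162000 × 1.75 = $283500.
$283500 is at or above the $9000 minimum.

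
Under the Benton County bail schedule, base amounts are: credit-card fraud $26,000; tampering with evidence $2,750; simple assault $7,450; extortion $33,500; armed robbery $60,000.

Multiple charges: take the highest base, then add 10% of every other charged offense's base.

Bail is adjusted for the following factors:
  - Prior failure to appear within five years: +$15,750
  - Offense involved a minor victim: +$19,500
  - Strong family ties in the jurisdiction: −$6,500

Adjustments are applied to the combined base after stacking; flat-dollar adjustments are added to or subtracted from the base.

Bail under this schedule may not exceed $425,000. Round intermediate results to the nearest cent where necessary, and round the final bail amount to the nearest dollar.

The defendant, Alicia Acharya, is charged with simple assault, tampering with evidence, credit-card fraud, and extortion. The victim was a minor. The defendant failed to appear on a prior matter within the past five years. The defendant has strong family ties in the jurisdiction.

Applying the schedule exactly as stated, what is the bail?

Base amounts from the schedule: simple assault $7,450; tampering with evidence $2,750; credit-card fraud $26,000; extortion $33,500.
Stacking rule: highest base plus 10% of each additional charge. Highest is extortion at $33,500. Additional: $7,450 × 10% = $745; $2,750 × 10% = $275; $26,000 × 10% = $2,600. Combined base = $33,500 + $3,620 = $37,120.
Prior failure to appear within five years (+$15,750 flat): $37,120 + $15,750 = $52,870.
Offense involved a minor victim (+$19,500 flat): $52,870 + $19,500 = $72,370.
Strong family ties in the jurisdiction (−$6,500 flat): $72,370 − $6,500 = $65,870.
$65,870 is within the $425,000 maximum.

$65,870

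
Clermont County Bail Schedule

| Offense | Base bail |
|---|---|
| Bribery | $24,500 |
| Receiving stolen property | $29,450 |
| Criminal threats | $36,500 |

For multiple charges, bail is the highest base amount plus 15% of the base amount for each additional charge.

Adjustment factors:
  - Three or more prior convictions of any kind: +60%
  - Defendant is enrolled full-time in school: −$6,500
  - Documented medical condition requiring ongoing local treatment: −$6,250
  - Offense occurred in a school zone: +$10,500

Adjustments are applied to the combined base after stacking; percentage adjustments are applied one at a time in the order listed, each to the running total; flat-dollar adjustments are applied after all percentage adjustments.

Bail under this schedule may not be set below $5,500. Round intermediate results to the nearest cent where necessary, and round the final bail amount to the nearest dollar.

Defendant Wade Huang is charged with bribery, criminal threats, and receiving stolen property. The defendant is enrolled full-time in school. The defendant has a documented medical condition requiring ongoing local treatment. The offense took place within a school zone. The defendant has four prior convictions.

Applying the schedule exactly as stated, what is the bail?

$69,098

Base amounts from the schedule: bribery $24,500; criminal threats $36,500; receiving stolen property $29,450.
Stacking rule: highest base plus 15% of each additional charge. Highest is criminal threats at $36,500. Additional: $24,500 × 15% = $3,675; $29,450 × 15% = $4,417.50. Combined base = $36,500 + $8,092.50 = $44,592.50.
Three or more prior convictions of any kind (+60%): $44,592.50 × 1.6 = $71,348.
Defendant is enrolled full-time in school (−$6,500 flat): $71,348 − $6,500 = $64,848.
Documented medical condition requiring ongoing local treatment (−$6,250 flat): $64,848 − $6,250 = $58,598.
Offense occurred in a school zone (+$10,500 flat): $58,598 + $10,500 = $69,098.
$69,098 is at or above the $5,500 minimum.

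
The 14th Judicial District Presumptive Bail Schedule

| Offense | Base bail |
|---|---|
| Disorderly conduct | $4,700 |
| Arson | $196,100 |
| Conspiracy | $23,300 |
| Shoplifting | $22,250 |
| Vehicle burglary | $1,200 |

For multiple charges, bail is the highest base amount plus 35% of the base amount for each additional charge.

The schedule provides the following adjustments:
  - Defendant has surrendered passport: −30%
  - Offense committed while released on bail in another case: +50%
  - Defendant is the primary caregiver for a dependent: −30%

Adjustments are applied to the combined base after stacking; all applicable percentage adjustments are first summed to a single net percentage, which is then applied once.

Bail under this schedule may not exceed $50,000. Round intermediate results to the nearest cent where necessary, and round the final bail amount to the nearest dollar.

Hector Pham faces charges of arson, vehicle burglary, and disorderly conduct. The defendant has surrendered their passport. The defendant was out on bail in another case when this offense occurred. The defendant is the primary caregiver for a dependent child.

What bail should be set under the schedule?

Base amounts from the schedule: arson $196,100; vehicle burglary $1,200; disorderly conduct $4,700.
Stacking rule: highest base plus 35% of each additional charge. Highest is arson at $196,100. Additional: $1,200 × 35% = $420; $4,700 × 35% = $1,645. Combined base = $196,100 + $2,065 = $198,165.
Net percentage adjustment: −30% +50% −30% = −10%. $198,165 × 0.9 = $178,348.50.
Result $178,348.50 exceeds the maximum of $50,000; bail is capped at $50,000.

$50,000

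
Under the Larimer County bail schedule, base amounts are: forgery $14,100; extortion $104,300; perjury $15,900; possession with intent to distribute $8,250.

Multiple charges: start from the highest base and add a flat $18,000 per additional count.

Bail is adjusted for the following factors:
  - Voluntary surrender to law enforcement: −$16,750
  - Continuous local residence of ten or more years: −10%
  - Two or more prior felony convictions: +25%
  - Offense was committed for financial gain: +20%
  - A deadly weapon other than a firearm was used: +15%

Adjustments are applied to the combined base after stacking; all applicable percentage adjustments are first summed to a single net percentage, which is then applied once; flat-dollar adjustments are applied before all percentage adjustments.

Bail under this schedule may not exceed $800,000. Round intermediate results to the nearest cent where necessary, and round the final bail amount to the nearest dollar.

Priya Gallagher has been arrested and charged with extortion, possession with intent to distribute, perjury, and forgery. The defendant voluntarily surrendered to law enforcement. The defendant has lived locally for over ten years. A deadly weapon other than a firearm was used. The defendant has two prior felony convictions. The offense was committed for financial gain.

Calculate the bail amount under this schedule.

Base amounts from the schedule: extortion $104,300; possession with intent to distribute $8,250; perjury $15,900; forgery $14,100.
Stacking rule: highest base plus $18,000 per additional charge. Highest is extortion at $104,300; 3 additional charges → +$54,000. Combined base = $158,300.
Voluntary surrender to law enforcement (−$16,750 flat): $158,300 − $16,750 = $141,550.
Net percentage adjustment: −10% +25% +20% +15% = +50%. $141,550 × 1.5 = $212,325.
$212,325 is within the $800,000 maximum.

$212,325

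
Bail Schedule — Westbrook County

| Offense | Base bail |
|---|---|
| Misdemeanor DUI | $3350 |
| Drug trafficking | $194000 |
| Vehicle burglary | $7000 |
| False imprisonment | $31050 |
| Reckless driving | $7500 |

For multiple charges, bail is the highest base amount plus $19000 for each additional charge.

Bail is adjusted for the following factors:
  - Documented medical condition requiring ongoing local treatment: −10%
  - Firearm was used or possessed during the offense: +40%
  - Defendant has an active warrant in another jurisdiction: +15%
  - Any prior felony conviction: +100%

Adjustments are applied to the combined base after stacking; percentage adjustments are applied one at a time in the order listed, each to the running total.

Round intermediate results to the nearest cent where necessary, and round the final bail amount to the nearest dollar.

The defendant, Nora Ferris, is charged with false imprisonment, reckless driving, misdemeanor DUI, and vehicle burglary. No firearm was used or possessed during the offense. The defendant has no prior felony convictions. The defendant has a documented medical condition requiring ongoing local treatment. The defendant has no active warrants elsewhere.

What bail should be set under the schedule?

$79245

Base amounts from the schedule: false imprisonment $31050; reckless driving $7500; misdemeanor DUI $3350; vehicle burglary $7000.
Stacking rule: highest base plus $19000 per additional charge. Highest is false imprisonment at $31050; 3 additional charges → +$57000. Combined base = $88050.
Documented medical condition requiring ongoing local treatment (−10%): $88050 × 0.9 = $79245.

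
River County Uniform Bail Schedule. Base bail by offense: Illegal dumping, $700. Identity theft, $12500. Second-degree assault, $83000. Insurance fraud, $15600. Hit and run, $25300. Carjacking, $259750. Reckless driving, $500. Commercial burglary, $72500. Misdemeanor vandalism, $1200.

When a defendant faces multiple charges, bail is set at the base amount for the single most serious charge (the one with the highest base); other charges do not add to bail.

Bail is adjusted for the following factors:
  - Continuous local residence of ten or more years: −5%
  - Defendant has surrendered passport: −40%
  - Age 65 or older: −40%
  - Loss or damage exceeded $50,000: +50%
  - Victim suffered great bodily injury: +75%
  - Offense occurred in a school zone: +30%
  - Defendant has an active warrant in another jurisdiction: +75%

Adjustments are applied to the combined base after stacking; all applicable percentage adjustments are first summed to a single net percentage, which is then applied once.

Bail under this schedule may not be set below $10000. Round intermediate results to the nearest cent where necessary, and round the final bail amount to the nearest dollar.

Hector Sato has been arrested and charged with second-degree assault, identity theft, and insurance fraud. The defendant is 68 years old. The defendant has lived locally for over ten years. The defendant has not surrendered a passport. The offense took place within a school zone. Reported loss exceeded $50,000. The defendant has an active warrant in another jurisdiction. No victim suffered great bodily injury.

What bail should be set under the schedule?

$174300

Base amounts from the schedule: second-degree assault $83000; identity theft $12500; insurance fraud $15600.
Stacking rule: use the highest base only. Highest is second-degree assault at $83000. Combined base = $83000.
Net percentage adjustment: −5% −40% +50% +30% +75% = +110%. $83000 × 2.1 = $174300.
$174300 is at or above the $10000 minimum.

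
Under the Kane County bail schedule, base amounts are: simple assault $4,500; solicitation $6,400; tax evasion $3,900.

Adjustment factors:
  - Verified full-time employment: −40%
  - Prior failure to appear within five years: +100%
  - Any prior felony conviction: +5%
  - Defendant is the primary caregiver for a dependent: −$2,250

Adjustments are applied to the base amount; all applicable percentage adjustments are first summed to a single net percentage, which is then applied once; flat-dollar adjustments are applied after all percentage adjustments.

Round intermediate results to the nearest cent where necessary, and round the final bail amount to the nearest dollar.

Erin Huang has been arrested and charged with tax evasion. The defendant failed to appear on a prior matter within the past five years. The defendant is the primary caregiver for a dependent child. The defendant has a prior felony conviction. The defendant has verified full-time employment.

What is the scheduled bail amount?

$4,185

Base amounts from the schedule: tax evasion $3,900.
Single charge. Combined base = $3,900.
Net percentage adjustment: −40% +100% +5% = +65%. $3,900 × 1.65 = $6,435.
Defendant is the primary caregiver for a dependent (−$2,250 flat): $6,435 − $2,250 = $4,185.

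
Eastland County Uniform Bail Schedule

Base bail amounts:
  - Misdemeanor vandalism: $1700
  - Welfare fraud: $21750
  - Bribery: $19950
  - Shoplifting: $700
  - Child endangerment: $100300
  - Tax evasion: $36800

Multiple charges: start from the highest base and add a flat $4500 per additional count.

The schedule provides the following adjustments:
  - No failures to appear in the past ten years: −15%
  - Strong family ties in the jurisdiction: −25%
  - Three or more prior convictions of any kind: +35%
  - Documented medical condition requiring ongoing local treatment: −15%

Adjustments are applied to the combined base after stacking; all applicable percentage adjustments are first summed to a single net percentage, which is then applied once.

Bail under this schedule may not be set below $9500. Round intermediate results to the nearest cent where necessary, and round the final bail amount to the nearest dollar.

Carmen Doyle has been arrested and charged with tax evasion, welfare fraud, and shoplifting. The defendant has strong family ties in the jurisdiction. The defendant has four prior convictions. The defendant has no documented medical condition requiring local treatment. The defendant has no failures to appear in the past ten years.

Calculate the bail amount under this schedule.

Base amounts from the schedule: tax evasion $36800; welfare fraud $21750; shoplifting $700.
Stacking rule: highest base plus $4500 per additional charge. Highest is tax evasion at $36800; 2 additional charges → +$9000. Combined base = $45800.
Net percentage adjustment: −15% −25% +35% = −5%. $45800 × 0.95 = $43510.
$43510 is at or above the $9500 minimum.

$43510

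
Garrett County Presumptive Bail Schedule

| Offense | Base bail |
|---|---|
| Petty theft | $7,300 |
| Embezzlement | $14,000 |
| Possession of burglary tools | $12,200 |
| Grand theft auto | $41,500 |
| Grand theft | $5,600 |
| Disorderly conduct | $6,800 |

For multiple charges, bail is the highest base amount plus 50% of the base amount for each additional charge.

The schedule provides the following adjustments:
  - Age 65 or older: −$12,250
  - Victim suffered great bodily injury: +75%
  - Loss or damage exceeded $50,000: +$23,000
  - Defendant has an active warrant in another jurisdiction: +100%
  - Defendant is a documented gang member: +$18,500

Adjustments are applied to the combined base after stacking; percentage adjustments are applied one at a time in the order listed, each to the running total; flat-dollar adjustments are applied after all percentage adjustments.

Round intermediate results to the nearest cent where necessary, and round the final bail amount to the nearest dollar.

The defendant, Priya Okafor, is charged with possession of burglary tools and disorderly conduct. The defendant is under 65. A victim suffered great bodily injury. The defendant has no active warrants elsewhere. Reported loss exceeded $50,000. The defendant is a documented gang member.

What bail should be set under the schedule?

$68,800

Base amounts from the schedule: possession of burglary tools $12,200; disorderly conduct $6,800.
Stacking rule: highest base plus 50% of each additional charge. Highest is possession of burglary tools at $12,200. Additional: $6,800 × 50% = $3,400. Combined base = $12,200 + $3,400 = $15,600.
Victim suffered great bodily injury (+75%): $15,600 × 1.75 = $27,300.
Loss or damage exceeded $50,000 (+$23,000 flat): $27,300 + $23,000 = $50,300.
Defendant is a documented gang member (+$18,500 flat): $50,300 + $18,500 = $68,800.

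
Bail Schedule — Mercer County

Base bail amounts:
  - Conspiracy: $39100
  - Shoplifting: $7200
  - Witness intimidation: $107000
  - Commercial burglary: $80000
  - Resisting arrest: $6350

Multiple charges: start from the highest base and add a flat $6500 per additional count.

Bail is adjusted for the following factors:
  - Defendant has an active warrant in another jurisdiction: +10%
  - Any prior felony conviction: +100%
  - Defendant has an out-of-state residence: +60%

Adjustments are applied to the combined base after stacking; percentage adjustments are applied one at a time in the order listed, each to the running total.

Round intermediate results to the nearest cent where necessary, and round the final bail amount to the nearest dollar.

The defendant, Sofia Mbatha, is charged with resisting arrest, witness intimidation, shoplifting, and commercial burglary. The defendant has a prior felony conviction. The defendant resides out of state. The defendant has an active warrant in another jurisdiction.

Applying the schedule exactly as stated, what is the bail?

Base amounts from the schedule: resisting arrest $6350; witness intimidation $107000; shoplifting $7200; commercial burglary $80000.
Stacking rule: highest base plus $6500 per additional charge. Highest is witness intimidation at $107000; 3 additional charges → +$19500. Combined base = $126500.
Defendant has an active warrant in another jurisdiction (+10%): $126500 × 1.1 = $139150.
Any prior felony conviction (+100%): $139150 × 2 = $278300.
Defendant has an out-of-state residence (+60%): $278300 × 1.6 = $445280.

$445280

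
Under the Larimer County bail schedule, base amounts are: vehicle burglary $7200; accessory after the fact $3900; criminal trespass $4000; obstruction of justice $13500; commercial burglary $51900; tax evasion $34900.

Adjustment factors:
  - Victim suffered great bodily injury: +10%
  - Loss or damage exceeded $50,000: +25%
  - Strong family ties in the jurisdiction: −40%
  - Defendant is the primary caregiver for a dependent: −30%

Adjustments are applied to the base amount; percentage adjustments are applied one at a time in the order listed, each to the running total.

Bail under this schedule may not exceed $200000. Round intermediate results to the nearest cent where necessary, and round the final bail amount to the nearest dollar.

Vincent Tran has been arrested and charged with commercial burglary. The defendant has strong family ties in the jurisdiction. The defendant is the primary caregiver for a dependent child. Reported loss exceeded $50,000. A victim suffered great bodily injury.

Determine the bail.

$29972

Base amounts from the schedule: commercial burglary $51900.
Single charge. Combined base = $51900.
Victim suffered great bodily injury (+10%): $51900 × 1.1 = $57090.
Loss or damage exceeded $50,000 (+25%): $57090 × 1.25 = $71362.50.
Strong family ties in the jurisdiction (−40%): $71362.50 × 0.6 = $42817.50.
Defendant is the primary caregiver for a dependent (−30%): $42817.50 × 0.7 = $29972.25.
$29972.25 is within the $200000 maximum.
Rounded to the nearest dollar: $29972.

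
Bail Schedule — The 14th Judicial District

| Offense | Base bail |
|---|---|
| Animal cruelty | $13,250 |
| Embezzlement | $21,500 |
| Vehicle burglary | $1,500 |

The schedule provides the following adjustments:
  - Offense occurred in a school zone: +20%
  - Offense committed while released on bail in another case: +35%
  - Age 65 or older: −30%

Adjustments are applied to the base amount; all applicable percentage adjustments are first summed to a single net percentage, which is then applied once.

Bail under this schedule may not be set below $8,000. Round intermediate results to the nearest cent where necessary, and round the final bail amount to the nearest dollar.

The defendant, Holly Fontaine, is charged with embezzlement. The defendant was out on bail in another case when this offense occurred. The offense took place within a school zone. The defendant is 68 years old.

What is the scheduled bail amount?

Base amounts from the schedule: embezzlement $21,500.
Single charge. Combined base = $21,500.
Net percentage adjustment: +20% +35% −30% = +25%. $21,500 × 1.25 = $26,875.
$26,875 is at or above the $8,000 minimum.

$26,875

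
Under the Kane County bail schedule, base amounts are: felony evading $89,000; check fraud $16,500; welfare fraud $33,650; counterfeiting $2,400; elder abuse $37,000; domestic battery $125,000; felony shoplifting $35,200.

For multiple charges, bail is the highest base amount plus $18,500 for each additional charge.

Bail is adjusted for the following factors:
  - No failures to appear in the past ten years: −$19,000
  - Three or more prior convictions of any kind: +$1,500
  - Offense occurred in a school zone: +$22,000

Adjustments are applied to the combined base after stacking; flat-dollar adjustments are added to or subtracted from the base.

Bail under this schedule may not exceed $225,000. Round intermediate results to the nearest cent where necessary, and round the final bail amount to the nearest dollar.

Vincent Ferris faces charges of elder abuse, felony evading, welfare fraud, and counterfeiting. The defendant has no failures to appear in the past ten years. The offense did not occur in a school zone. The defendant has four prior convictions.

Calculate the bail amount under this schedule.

$127,000

Base amounts from the schedule: elder abuse $37,000; felony evading $89,000; welfare fraud $33,650; counterfeiting $2,400.
Stacking rule: highest base plus $18,500 per additional charge. Highest is felony evading at $89,000; 3 additional charges → +$55,500. Combined base = $144,500.
No failures to appear in the past ten years (−$19,000 flat): $144,500 − $19,000 = $125,500.
Three or more prior convictions of any kind (+$1,500 flat): $125,500 + $1,500 = $127,000.
$127,000 is within the $225,000 maximum.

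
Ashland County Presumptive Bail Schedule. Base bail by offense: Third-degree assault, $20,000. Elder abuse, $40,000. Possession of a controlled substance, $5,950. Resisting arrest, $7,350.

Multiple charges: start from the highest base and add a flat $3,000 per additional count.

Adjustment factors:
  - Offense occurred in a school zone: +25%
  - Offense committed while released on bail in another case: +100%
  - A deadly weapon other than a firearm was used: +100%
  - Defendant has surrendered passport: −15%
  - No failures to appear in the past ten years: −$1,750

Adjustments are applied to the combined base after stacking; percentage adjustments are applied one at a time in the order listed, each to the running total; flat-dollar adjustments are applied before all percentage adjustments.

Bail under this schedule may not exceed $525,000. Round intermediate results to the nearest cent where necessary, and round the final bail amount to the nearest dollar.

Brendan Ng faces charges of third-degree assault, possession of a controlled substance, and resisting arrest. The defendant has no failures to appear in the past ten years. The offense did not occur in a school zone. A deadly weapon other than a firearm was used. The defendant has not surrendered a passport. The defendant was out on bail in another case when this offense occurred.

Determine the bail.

$97,000

Base amounts from the schedule: third-degree assault $20,000; possession of a controlled substance $5,950; resisting arrest $7,350.
Stacking rule: highest base plus $3,000 per additional charge. Highest is third-degree assault at $20,000; 2 additional charges → +$6,000. Combined base = $26,000.
No failures to appear in the past ten years (−$1,750 flat): $26,000 − $1,750 = $24,250.
Offense committed while released on bail in another case (+100%): $24,250 × 2 = $48,500.
A deadly weapon other than a firearm was used (+100%): $48,500 × 2 = $97,000.
$97,000 is within the $525,000 maximum.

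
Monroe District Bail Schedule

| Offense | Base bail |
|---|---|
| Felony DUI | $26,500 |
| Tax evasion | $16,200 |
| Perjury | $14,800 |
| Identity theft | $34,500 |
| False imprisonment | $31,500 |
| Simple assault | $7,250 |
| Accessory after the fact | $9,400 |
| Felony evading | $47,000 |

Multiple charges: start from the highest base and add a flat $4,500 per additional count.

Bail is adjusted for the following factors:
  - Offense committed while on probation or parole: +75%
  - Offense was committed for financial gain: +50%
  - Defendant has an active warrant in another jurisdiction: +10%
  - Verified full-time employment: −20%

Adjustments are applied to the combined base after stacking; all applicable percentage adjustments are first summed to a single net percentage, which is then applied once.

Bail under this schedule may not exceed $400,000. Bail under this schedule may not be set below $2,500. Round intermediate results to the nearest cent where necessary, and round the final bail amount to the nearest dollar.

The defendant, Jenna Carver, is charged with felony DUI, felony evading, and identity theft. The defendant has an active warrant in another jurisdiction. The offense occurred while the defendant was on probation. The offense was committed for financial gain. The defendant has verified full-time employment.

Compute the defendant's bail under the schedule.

Base amounts from the schedule: felony DUI $26,500; felony evading $47,000; identity theft $34,500.
Stacking rule: highest base plus $4,500 per additional charge. Highest is felony evading at $47,000; 2 additional charges → +$9,000. Combined base = $56,000.
Net percentage adjustment: +75% +50% +10% −20% = +115%. $56,000 × 2.15 = $120,400.
$120,400 is within the $400,000 maximum.
$120,400 is at or above the $2,500 minimum.

$120,400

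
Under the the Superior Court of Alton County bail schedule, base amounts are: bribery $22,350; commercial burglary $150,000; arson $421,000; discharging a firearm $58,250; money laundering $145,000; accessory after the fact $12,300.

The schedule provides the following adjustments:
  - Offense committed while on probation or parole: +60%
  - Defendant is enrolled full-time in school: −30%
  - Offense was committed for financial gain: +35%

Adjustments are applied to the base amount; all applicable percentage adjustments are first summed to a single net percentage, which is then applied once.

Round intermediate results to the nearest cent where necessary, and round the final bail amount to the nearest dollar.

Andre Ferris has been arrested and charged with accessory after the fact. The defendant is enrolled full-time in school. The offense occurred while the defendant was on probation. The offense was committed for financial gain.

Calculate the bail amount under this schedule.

Base amounts from the schedule: accessory after the fact $12,300.
Single charge. Combined base = $12,300.
Net percentage adjustment: +60% −30% +35% = +65%. $12,300 × 1.65 = $20,295.

$20,295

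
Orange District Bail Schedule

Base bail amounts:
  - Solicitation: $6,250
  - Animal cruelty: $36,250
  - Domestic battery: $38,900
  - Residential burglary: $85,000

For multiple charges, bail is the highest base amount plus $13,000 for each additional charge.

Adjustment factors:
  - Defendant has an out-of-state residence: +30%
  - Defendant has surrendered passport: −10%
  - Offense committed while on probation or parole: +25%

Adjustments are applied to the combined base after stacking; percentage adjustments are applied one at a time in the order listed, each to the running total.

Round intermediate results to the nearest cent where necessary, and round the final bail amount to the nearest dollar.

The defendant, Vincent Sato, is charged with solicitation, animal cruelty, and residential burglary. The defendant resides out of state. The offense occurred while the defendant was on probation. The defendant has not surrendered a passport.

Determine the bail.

Base amounts from the schedule: solicitation $6,250; animal cruelty $36,250; residential burglary $85,000.
Stacking rule: highest base plus $13,000 per additional charge. Highest is residential burglary at $85,000; 2 additional charges → +$26,000. Combined base = $111,000.
Defendant has an out-of-state residence (+30%): $111,000 × 1.3 = $144,300.
Offense committed while on probation or parole (+25%): $144,300 × 1.25 = $180,375.

$180,375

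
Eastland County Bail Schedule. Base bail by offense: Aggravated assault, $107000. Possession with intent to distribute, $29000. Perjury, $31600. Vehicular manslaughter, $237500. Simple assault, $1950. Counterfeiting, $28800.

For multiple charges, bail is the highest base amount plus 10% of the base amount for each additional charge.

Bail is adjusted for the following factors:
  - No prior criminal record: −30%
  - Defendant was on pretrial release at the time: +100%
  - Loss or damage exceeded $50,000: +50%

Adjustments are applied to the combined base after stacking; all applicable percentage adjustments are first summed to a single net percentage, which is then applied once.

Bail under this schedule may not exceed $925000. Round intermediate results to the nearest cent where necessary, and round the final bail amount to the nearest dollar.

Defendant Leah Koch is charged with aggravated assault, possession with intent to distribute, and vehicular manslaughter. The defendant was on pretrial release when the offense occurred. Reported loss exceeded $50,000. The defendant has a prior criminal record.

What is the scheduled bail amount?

Base amounts from the schedule: aggravated assault $107000; possession with intent to distribute $29000; vehicular manslaughter $237500.
Stacking rule: highest base plus 10% of each additional charge. Highest is vehicular manslaughter at $237500. Additional: $107000 × 10% = $10700; $29000 × 10% = $2900. Combined base = $237500 + $13600 = $251100.
Net percentage adjustment: +100% +50% = +150%. $251100 × 2.5 = $627750.
$627750 is within the $925000 maximum.

$627750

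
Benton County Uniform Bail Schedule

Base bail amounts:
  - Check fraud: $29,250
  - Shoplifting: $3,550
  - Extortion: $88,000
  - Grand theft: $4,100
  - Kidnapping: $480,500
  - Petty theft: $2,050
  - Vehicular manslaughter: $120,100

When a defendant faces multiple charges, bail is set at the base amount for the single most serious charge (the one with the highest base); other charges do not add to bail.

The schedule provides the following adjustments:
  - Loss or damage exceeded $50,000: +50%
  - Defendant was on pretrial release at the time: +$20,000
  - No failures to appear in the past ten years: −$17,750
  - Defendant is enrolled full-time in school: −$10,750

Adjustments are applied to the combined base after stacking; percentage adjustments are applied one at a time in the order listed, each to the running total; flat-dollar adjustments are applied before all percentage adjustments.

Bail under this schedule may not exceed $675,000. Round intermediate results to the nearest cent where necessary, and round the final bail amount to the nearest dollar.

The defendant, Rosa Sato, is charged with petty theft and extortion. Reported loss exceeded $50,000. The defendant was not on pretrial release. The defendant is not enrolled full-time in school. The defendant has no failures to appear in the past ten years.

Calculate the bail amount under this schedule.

Base amounts from the schedule: petty theft $2,050; extortion $88,000.
Stacking rule: use the highest base only. Highest is extortion at $88,000. Combined base = $88,000.
No failures to appear in the past ten years (−$17,750 flat): $88,000 − $17,750 = $70,250.
Loss or damage exceeded $50,000 (+50%): $70,250 × 1.5 = $105,375.
$105,375 is within the $675,000 maximum.

$105,375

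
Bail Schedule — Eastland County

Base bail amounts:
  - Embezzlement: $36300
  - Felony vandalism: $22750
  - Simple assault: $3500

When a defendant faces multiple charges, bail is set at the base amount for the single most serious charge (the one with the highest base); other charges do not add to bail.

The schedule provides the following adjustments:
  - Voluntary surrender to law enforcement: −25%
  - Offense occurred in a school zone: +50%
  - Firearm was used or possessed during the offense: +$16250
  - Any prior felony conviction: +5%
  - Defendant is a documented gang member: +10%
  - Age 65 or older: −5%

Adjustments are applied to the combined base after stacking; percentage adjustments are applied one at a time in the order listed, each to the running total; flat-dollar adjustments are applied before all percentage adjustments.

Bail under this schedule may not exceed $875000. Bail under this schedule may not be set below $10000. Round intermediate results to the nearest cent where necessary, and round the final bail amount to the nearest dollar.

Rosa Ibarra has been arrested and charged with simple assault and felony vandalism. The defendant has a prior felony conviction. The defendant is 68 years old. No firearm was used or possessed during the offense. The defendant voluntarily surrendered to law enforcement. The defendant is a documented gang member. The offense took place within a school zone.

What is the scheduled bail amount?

Base amounts from the schedule: simple assault $3500; felony vandalism $22750.
Stacking rule: use the highest base only. Highest is felony vandalism at $22750. Combined base = $22750.
Voluntary surrender to law enforcement (−25%): $22750 × 0.75 = $17062.50.
Offense occurred in a school zone (+50%): $17062.50 × 1.5 = $25593.75.
Any prior felony conviction (+5%): $25593.75 × 1.05 = $26873.44.
Defendant is a documented gang member (+10%): $26873.44 × 1.1 = $29560.78.
Age 65 or older (−5%): $29560.78 × 0.95 = $28082.74.
$28082.74 is within the $875000 maximum.
$28082.74 is at or above the $10000 minimum.
Rounded to the nearest dollar: $28083.

$28083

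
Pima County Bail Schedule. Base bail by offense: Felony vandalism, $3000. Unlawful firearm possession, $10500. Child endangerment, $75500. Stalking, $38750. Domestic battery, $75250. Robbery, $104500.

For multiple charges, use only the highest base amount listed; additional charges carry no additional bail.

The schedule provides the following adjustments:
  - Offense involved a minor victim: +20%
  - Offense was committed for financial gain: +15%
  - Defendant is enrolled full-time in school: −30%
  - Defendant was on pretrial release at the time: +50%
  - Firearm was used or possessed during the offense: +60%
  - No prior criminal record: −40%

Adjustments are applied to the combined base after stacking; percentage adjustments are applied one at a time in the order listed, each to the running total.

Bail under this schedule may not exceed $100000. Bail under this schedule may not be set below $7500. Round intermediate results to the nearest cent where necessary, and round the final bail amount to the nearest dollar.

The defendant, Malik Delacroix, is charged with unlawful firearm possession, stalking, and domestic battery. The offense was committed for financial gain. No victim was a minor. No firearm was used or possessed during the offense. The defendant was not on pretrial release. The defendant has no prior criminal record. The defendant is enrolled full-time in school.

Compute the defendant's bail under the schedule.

$36346

Base amounts from the schedule: unlawful firearm possession $10500; stalking $38750; domestic battery $75250.
Stacking rule: use the highest base only. Highest is domestic battery at $75250. Combined base = $75250.
Offense was committed for financial gain (+15%): $75250 × 1.15 = $86537.50.
Defendant is enrolled full-time in school (−30%): $86537.50 × 0.7 = $60576.25.
No prior criminal record (−40%): $60576.25 × 0.6 = $36345.75.
$36345.75 is within the $100000 maximum.
$36345.75 is at or above the $7500 minimum.
Rounded to the nearest dollar: $36346.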